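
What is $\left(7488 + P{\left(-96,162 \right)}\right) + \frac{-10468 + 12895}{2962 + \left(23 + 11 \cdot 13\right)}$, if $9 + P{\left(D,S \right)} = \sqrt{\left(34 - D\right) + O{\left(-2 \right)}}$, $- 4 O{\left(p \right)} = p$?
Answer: $\frac{23396739}{3128} + \frac{3 \sqrt{58}}{2} \approx 7491.2$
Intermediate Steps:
$O{\left(p \right)} = - \frac{p}{4}$
$P{\left(D,S \right)} = -9 + \sqrt{\frac{69}{2} - D}$ ($P{\left(D,S \right)} = -9 + \sqrt{\left(34 - D\right) - - \frac{1}{2}} = -9 + \sqrt{\left(34 - D\right) + \frac{1}{2}} = -9 + \sqrt{\frac{69}{2} - D}$)
$\left(7488 + P{\left(-96,162 \right)}\right) + \frac{-10468 + 12895}{2962 + \left(23 + 11 \cdot 13\right)} = \left(7488 - \left(9 - \frac{\sqrt{138 - -384}}{2}\right)\right) + \frac{-10468 + 12895}{2962 + \left(23 + 11 \cdot 13\right)} = \left(7488 - \left(9 - \frac{\sqrt{138 + 384}}{2}\right)\right) + \frac{2427}{2962 + \left(23 + 143\right)} = \left(7488 - \left(9 - \frac{\sqrt{522}}{2}\right)\right) + \frac{2427}{2962 + 166} = \left(7488 - \left(9 - \frac{3 \sqrt{58}}{2}\right)\right) + \frac{2427}{3128} = \left(7488 - \left(9 - \frac{3 \sqrt{58}}{2}\right)\right) + 2427 \cdot \frac{1}{3128} = \left(7479 + \frac{3 \sqrt{58}}{2}\right) + \frac{2427}{3128} = \frac{23396739}{3128} + \frac{3 \sqrt{58}}{2}$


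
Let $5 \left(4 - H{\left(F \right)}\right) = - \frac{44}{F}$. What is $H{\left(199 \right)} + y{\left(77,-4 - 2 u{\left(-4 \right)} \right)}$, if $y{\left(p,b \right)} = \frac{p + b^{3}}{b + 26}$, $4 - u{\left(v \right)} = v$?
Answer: $- \frac{2619747}{1990} \approx -1316.5$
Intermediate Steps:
$u{\left(v \right)} = 4 - v$
$y{\left(p,b \right)} = \frac{p + b^{3}}{26 + b}$
$H{\left(F \right)} = 4 + \frac{44}{5 F}$ ($H{\left(F \right)} = 4 - \frac{\left(-44\right) \frac{1}{F}}{5} = 4 + \frac{44}{5 F}$)
$H{\left(199 \right)} + y{\left(77,-4 - 2 u{\left(-4 \right)} \right)} = \left(4 + \frac{44}{5 \cdot 199}\right) + \frac{77 + \left(-4 - 2 \left(4 - -4\right)\right)^{3}}{26 - \left(4 + 2 \left(4 - -4\right)\right)} = \left(4 + \frac{44}{5} \cdot \frac{1}{199}\right) + \frac{77 + \left(-4 - 2 \left(4 + 4\right)\right)^{3}}{26 - \left(4 + 2 \left(4 + 4\right)\right)} = \left(4 + \frac{44}{995}\right) + \frac{77 + \left(-4 - 16\right)^{3}}{26 - 20} = \frac{4024}{995} + \frac{77 + \left(-4 - 16\right)^{3}}{26 - 20} = \frac{4024}{995} + \frac{77 + \left(-20\right)^{3}}{26 - 20} = \frac{4024}{995} + \frac{77 - 8000}{6} = \frac{4024}{995} + \frac{1}{6} \left(-7923\right) = \frac{4024}{995} - \frac{2641}{2} = - \frac{2619747}{1990}$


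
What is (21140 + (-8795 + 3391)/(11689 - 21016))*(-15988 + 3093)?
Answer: -2542612682680/9327 ≈ -2.7261e+8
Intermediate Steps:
(21140 + (-8795 + 3391)/(11689 - 21016))*(-15988 + 3093) = (21140 - 5404/(-9327))*(-12895) = (21140 - 5404*(-1/9327))*(-12895) = (21140 + 5404/9327)*(-12895) = (197178184/9327)*(-12895) = -2542612682680/9327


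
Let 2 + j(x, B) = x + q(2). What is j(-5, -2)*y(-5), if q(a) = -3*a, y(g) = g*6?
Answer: 390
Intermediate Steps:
y(g) = 6*g
j(x, B) = -8 + x (j(x, B) = -2 + (x - 3*2) = -2 + (x - 6) = -2 + (-6 + x) = -8 + x)
j(-5, -2)*y(-5) = (-8 - 5)*(6*(-5)) = -13*(-30) = 390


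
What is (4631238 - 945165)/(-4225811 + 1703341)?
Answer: -3686073/2522470 ≈ -1.4613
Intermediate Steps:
(4631238 - 945165)/(-4225811 + 1703341) = 3686073/(-2522470) = 3686073*(-1/2522470) = -3686073/2522470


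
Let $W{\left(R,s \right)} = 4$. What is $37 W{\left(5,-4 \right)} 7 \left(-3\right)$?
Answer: $-3108$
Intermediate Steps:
$37 W{\left(5,-4 \right)} 7 \left(-3\right) = 37 \cdot 4 \cdot 7 \left(-3\right) = 148 \left(-21\right) = -3108$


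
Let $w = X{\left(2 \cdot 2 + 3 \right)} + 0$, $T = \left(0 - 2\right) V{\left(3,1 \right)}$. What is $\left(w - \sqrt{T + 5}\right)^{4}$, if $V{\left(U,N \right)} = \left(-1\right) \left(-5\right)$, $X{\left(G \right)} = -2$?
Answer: $\left(2 + i \sqrt{5}\right)^{4} \approx -79.0 - 17.889 i$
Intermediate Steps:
$V{\left(U,N \right)} = 5$
$T = -10$ ($T = \left(0 - 2\right) 5 = \left(-2\right) 5 = -10$)
$w = -2$ ($w = -2 + 0 = -2$)
$\left(w - \sqrt{T + 5}\right)^{4} = \left(-2 - \sqrt{-10 + 5}\right)^{4} = \left(-2 - \sqrt{-5}\right)^{4} = \left(-2 - i \sqrt{5}\right)^{4}$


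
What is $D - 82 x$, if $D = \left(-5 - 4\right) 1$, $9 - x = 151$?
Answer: $11635$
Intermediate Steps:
$x = -142$ ($x = 9 - 151 = -142$)
$D = -9$ ($D = \left(-9\right) 1 = -9$)
$D - 82 x = -9 - -11644 = -9 + 11644 = 11635$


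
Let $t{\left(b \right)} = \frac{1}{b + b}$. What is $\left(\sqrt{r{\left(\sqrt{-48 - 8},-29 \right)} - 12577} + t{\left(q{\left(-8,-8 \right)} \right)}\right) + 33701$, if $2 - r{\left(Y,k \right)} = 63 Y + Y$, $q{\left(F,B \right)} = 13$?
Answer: $\frac{876227}{26} + \sqrt{-12575 - 128 i \sqrt{14}} \approx 33703.0 - 112.16 i$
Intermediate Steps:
$t{\left(b \right)} = \frac{1}{2 b}$
$r{\left(Y,k \right)} = 2 - 64 Y$ ($r{\left(Y,k \right)} = 2 - \left(63 Y + Y\right) = 2 - 64 Y$)
$\left(\sqrt{r{\left(\sqrt{-48 - 8},-29 \right)} - 12577} + t{\left(q{\left(-8,-8 \right)} \right)}\right) + 33701 = \left(\sqrt{\left(2 - 64 \sqrt{-48 - 8}\right) - 12577} + \frac{1}{2 \cdot 13}\right) + 33701 = \left(\sqrt{\left(2 - 64 \sqrt{-56}\right) - 12577} + \frac{1}{2} \cdot \frac{1}{13}\right) + 33701 = \left(\sqrt{\left(2 - 64 \cdot 2 i \sqrt{14}\right) - 12577} + \frac{1}{26}\right) + 33701 = \left(\sqrt{\left(2 - 128 i \sqrt{14}\right) - 12577} + \frac{1}{26}\right) + 33701 = \left(\sqrt{-12575 - 128 i \sqrt{14}} + \frac{1}{26}\right) + 33701 = \left(\frac{1}{26} + \sqrt{-12575 - 128 i \sqrt{14}}\right) + 33701 = \frac{876227}{26} + \sqrt{-12575 - 128 i \sqrt{14}}$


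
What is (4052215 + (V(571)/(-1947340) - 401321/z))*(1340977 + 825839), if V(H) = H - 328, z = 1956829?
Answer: 8364676721270802177929352/952652846215 ≈ 8.7804e+12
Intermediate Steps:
V(H) = -328 + H
(4052215 + (V(571)/(-1947340) - 401321/z))*(1340977 + 825839) = (4052215 + ((-328 + 571)/(-1947340) - 401321/1956829))*(1340977 + 825839) = (4052215 + (243*(-1/1947340) - 401321*1/1956829))*2166816 = (4052215 + (-243/1947340 - 401321/1956829))*2166816 = (4052215 - 781983945587/3810611384860)*2166816 = (15441415830916519313/3810611384860)*2166816 = 8364676721270802177929352/952652846215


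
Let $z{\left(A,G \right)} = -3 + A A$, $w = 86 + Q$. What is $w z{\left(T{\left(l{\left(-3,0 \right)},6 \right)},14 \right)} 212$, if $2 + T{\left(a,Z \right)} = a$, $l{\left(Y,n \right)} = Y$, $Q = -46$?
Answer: $186560$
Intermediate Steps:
$w = 40$ ($w = 86 - 46 = 40$)
$T{\left(a,Z \right)} = -2 + a$
$z{\left(A,G \right)} = -3 + A^{2}$
$w z{\left(T{\left(l{\left(-3,0 \right)},6 \right)},14 \right)} 212 = 40 \left(-3 + \left(-2 - 3\right)^{2}\right) 212 = 40 \left(-3 + \left(-5\right)^{2}\right) 212 = 40 \left(-3 + 25\right) 212 = 40 \cdot 22 \cdot 212 = 880 \cdot 212 = 186560$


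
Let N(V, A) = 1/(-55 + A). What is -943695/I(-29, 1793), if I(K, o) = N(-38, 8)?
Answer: 44353665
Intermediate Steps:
I(K, o) = -1/47 (I(K, o) = 1/(-55 + 8) = 1/(-47) = -1/47)
-943695/I(-29, 1793) = -943695/(-1/47) = -943695*(-47) = 44353665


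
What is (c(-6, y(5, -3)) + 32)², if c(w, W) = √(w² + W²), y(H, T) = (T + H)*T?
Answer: 1096 + 384*√2 ≈ 1639.1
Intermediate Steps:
y(H, T) = T*(H + T) (y(H, T) = (H + T)*T = T*(H + T))
c(w, W) = √(W² + w²)
(c(-6, y(5, -3)) + 32)² = (√((-3*(5 - 3))² + (-6)²) + 32)² = (√((-3*2)² + 36) + 32)² = (√((-6)² + 36) + 32)² = (√(36 + 36) + 32)² = (√72 + 32)² = (6*√2 + 32)² = (32 + 6*√2)²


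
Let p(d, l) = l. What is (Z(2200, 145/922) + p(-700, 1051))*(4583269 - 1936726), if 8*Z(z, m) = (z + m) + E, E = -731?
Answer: 24101376353277/7376 ≈ 3.2675e+9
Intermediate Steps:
Z(z, m) = -731/8 + m/8 + z/8 (Z(z, m) = ((z + m) - 731)/8 = ((m + z) - 731)/8 = (-731 + m + z)/8 = -731/8 + m/8 + z/8)
(Z(2200, 145/922) + p(-700, 1051))*(4583269 - 1936726) = ((-731/8 + (145/922)/8 + (⅛)*2200) + 1051)*(4583269 - 1936726) = ((-731/8 + (145*(1/922))/8 + 275) + 1051)*2646543 = ((-731/8 + (⅛)*(145/922) + 275) + 1051)*2646543 = ((-731/8 + 145/7376 + 275) + 1051)*2646543 = (1354563/7376 + 1051)*2646543 = (9106739/7376)*2646543 = 24101376353277/7376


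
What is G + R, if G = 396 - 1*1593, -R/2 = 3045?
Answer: -7287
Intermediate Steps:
R = -6090 (R = -2*3045 = -6090)
G = -1197 (G = 396 - 1593 = -1197)
G + R = -1197 - 6090 = -7287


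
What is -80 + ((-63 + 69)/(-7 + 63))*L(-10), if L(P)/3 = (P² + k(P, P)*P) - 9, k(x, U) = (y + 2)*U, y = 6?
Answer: 5779/28 ≈ 206.39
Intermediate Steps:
k(x, U) = 8*U (k(x, U) = (6 + 2)*U = 8*U)
L(P) = -27 + 27*P² (L(P) = 3*((P² + (8*P)*P) - 9) = 3*((P² + 8*P²) - 9) = 3*(9*P² - 9) = 3*(-9 + 9*P²) = -27 + 27*P²)
-80 + ((-63 + 69)/(-7 + 63))*L(-10) = -80 + ((-63 + 69)/(-7 + 63))*(-27 + 27*(-10)²) = -80 + (6/56)*(-27 + 27*100) = -80 + (6*(1/56))*(-27 + 2700) = -80 + (3/28)*2673 = -80 + 8019/28 = 5779/28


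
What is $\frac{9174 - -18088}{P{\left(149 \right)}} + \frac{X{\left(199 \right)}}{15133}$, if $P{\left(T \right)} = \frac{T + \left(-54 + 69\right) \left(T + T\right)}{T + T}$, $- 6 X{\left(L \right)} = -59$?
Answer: $\frac{4950671981}{2814738} \approx 1758.8$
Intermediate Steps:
$X{\left(L \right)} = \frac{59}{6}$ ($X{\left(L \right)} = \left(- \frac{1}{6}\right) \left(-59\right) = \frac{59}{6}$)
$P{\left(T \right)} = \frac{31}{2}$ ($P{\left(T \right)} = \frac{T + 15 \cdot 2 T}{2 T} = \left(T + 30 T\right) \frac{1}{2 T} = 31 T \frac{1}{2 T} = \frac{31}{2}$)
$\frac{9174 - -18088}{P{\left(149 \right)}} + \frac{X{\left(199 \right)}}{15133} = \frac{9174 - -18088}{\frac{31}{2}} + \frac{59}{6 \cdot 15133} = \left(9174 + 18088\right) \frac{2}{31} + \frac{59}{6} \cdot \frac{1}{15133} = 27262 \cdot \frac{2}{31} + \frac{59}{90798} = \frac{54524}{31} + \frac{59}{90798} = \frac{4950671981}{2814738}$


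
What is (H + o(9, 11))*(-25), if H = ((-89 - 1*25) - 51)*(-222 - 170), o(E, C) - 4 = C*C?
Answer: -1620125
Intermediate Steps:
o(E, C) = 4 + C² (o(E, C) = 4 + C*C = 4 + C²)
H = 64680 (H = ((-89 - 25) - 51)*(-392) = (-114 - 51)*(-392) = -165*(-392) = 64680)
(H + o(9, 11))*(-25) = (64680 + (4 + 11²))*(-25) = (64680 + (4 + 121))*(-25) = (64680 + 125)*(-25) = 64805*(-25) = -1620125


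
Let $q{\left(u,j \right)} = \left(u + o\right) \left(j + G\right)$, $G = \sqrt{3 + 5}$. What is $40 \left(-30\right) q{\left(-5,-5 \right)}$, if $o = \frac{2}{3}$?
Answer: $-26000 + 10400 \sqrt{2} \approx -11292.0$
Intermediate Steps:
$o = \frac{2}{3}$ ($o = 2 \cdot \frac{1}{3} = \frac{2}{3} \approx 0.66667$)
$G = 2 \sqrt{2}$ ($G = \sqrt{8} = 2 \sqrt{2} \approx 2.8284$)
$q{\left(u,j \right)} = \left(\frac{2}{3} + u\right) \left(j + 2 \sqrt{2}\right)$ ($q{\left(u,j \right)} = \left(u + \frac{2}{3}\right) \left(j + 2 \sqrt{2}\right) = \left(\frac{2}{3} + u\right) \left(j + 2 \sqrt{2}\right)$)
$40 \left(-30\right) q{\left(-5,-5 \right)} = 40 \left(-30\right) \left(\frac{2}{3} \left(-5\right) + \frac{4 \sqrt{2}}{3} - -25 + 2 \left(-5\right) \sqrt{2}\right) = - 1200 \left(- \frac{10}{3} + \frac{4 \sqrt{2}}{3} + 25 - 10 \sqrt{2}\right) = - 1200 \left(\frac{65}{3} - \frac{26 \sqrt{2}}{3}\right) = -26000 + 10400 \sqrt{2}$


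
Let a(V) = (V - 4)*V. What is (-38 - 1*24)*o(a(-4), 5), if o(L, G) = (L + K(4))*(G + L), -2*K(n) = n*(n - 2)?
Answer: -64232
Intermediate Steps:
a(V) = V*(-4 + V) (a(V) = (-4 + V)*V = V*(-4 + V))
K(n) = -n*(-2 + n)/2 (K(n) = -n*(n - 2)/2 = -n*(-2 + n)/2)
o(L, G) = (-4 + L)*(G + L) (o(L, G) = (L + (½)*4*(2 - 1*4))*(G + L) = (L + (½)*4*(2 - 4))*(G + L) = (L + (½)*4*(-2))*(G + L) = (L - 4)*(G + L) = (-4 + L)*(G + L))
(-38 - 1*24)*o(a(-4), 5) = (-38 - 1*24)*((-4*(-4 - 4))² - 4*5 - (-16)*(-4 - 4) + 5*(-4*(-4 - 4))) = (-38 - 24)*((-4*(-8))² - 20 - (-16)*(-8) + 5*(-4*(-8))) = -62*(32² - 20 - 4*32 + 5*32) = -62*(1024 - 20 - 128 + 160) = -62*1036 = -64232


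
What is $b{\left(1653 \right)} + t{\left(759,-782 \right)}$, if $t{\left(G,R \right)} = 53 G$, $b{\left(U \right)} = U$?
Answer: $41880$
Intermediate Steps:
$b{\left(1653 \right)} + t{\left(759,-782 \right)} = 1653 + 53 \cdot 759 = 1653 + 40227 = 41880$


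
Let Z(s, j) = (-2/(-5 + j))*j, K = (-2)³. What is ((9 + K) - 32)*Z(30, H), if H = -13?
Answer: 403/9 ≈ 44.778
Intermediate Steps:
K = -8
Z(s, j) = -2*j/(-5 + j) (Z(s, j) = (-2/(-5 + j))*j = -2*j/(-5 + j))
((9 + K) - 32)*Z(30, H) = ((9 - 8) - 32)*(-2*(-13)/(-5 - 13)) = (1 - 32)*(-2*(-13)/(-18)) = -(-62)*(-13)*(-1)/18 = -31*(-13/9) = 403/9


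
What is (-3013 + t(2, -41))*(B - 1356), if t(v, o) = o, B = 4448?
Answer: -9442968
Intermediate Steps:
(-3013 + t(2, -41))*(B - 1356) = (-3013 - 41)*(4448 - 1356) = -3054*3092 = -9442968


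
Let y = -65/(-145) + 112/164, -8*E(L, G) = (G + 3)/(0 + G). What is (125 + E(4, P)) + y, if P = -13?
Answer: 7792495/61828 ≈ 126.04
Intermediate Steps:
E(L, G) = -(3 + G)/(8*G) (E(L, G) = -(G + 3)/(8*(0 + G)) = -(3 + G)/(8*G))
y = 1345/1189 (y = -65*(-1/145) + 112*(1/164) = 13/29 + 28/41 = 1345/1189 ≈ 1.1312)
(125 + E(4, P)) + y = (125 + (1/8)*(-3 - 1*(-13))/(-13)) + 1345/1189 = (125 + (1/8)*(-1/13)*(-3 + 13)) + 1345/1189 = (125 + (1/8)*(-1/13)*10) + 1345/1189 = (125 - 5/52) + 1345/1189 = 6495/52 + 1345/1189 = 7792495/61828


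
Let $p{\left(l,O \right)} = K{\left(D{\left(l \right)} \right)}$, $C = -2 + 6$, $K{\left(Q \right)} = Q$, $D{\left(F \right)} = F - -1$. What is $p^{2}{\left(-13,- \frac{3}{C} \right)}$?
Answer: $144$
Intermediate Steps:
$D{\left(F \right)} = 1 + F$ ($D{\left(F \right)} = F + 1 = 1 + F$)
$C = 4$
$p{\left(l,O \right)} = 1 + l$
$p^{2}{\left(-13,- \frac{3}{C} \right)} = \left(1 - 13\right)^{2} = \left(-12\right)^{2} = 144$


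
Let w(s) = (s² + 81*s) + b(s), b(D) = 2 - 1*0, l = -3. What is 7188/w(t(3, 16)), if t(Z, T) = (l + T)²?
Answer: 599/3521 ≈ 0.17012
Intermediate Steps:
b(D) = 2 (b(D) = 2 + 0 = 2)
t(Z, T) = (-3 + T)²
w(s) = 2 + s² + 81*s (w(s) = (s² + 81*s) + 2 = 2 + s² + 81*s)
7188/w(t(3, 16)) = 7188/(2 + ((-3 + 16)²)² + 81*(-3 + 16)²) = 7188/(2 + (13²)² + 81*13²) = 7188/(2 + 169² + 81*169) = 7188/(2 + 28561 + 13689) = 7188/42252 = 7188*(1/42252) = 599/3521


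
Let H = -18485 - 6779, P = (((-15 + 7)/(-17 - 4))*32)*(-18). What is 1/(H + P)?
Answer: -7/178384 ≈ -3.9241e-5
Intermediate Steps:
P = -1536/7 (P = (-8/(-21)*32)*(-18) = (-8*(-1/21)*32)*(-18) = ((8/21)*32)*(-18) = (256/21)*(-18) = -1536/7 ≈ -219.43)
H = -25264
1/(H + P) = 1/(-25264 - 1536/7) = 1/(-178384/7) = -7/178384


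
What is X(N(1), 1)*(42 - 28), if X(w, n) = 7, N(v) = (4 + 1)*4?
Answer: 98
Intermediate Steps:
N(v) = 20 (N(v) = 5*4 = 20)
X(N(1), 1)*(42 - 28) = 7*(42 - 28) = 7*14 = 98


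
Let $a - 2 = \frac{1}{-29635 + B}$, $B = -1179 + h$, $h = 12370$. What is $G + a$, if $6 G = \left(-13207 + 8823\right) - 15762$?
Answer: $- \frac{20630639}{6148} \approx -3355.7$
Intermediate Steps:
$B = 11191$ ($B = -1179 + 12370 = 11191$)
$G = - \frac{10073}{3}$ ($G = \frac{\left(-13207 + 8823\right) - 15762}{6} = \frac{-4384 - 15762}{6} = \frac{1}{6} \left(-20146\right) = - \frac{10073}{3} \approx -3357.7$)
$a = \frac{36887}{18444}$ ($a = 2 + \frac{1}{-29635 + 11191} = 2 + \frac{1}{-18444} = 2 - \frac{1}{18444} = \frac{36887}{18444} \approx 1.9999$)
$G + a = - \frac{10073}{3} + \frac{36887}{18444} = - \frac{20630639}{6148}$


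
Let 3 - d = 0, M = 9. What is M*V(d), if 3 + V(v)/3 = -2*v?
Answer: -243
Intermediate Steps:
d = 3 (d = 3 - 1*0 = 3 + 0 = 3)
V(v) = -9 - 6*v (V(v) = -9 + 3*(-2*v) = -9 - 6*v)
M*V(d) = 9*(-9 - 6*3) = 9*(-9 - 18) = 9*(-27) = -243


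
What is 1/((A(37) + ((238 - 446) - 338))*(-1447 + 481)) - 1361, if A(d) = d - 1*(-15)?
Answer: -649474643/477204 ≈ -1361.0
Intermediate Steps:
A(d) = 15 + d (A(d) = d + 15 = 15 + d)
1/((A(37) + ((238 - 446) - 338))*(-1447 + 481)) - 1361 = 1/(((15 + 37) + ((238 - 446) - 338))*(-1447 + 481)) - 1361 = 1/((52 + (-208 - 338))*(-966)) - 1361 = -1/966/(52 - 546) - 1361 = -1/966/(-494) - 1361 = -1/494*(-1/966) - 1361 = 1/477204 - 1361 = -649474643/477204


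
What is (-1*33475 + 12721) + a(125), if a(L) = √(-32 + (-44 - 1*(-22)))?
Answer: -20754 + 3*I*√6 ≈ -20754.0 + 7.3485*I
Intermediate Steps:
a(L) = 3*I*√6 (a(L) = √(-32 + (-44 + 22)) = √(-32 - 22) = √(-54) = 3*I*√6)
(-1*33475 + 12721) + a(125) = (-1*33475 + 12721) + 3*I*√6 = (-33475 + 12721) + 3*I*√6 = -20754 + 3*I*√6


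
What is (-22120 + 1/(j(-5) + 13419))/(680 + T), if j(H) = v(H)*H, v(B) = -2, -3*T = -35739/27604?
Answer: -8199753818316/252231978557 ≈ -32.509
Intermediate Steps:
T = 11913/27604 (T = -(-11913)/27604 = -⅓*(-35739/27604) = 11913/27604 ≈ 0.43157)
j(H) = -2*H
(-22120 + 1/(j(-5) + 13419))/(680 + T) = (-22120 + 1/(-2*(-5) + 13419))/(680 + 11913/27604) = (-22120 + 1/(10 + 13419))/(18782633/27604) = (-22120 + 1/13429)*(27604/18782633) = -297049479/13429*27604/18782633 = -8199753818316/252231978557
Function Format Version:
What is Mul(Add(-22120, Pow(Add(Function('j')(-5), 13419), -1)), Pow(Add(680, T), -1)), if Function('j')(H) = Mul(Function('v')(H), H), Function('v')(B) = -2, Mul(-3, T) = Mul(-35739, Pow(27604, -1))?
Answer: Rational(-8199753818316, 252231978557) ≈ -32.509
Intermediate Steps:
T = Rational(11913, 27604) (T = Mul(Rational(-1, 3), Mul(-35739, Pow(27604, -1))) = Mul(Rational(-1, 3), Mul(-35739, Rational(1, 27604))) = Mul(Rational(-1, 3), Rational(-35739, 27604)) = Rational(11913, 27604) ≈ 0.43157)
Function('j')(H) = Mul(-2, H)
Mul(Add(-22120, Pow(Add(Function('j')(-5), 13419), -1)), Pow(Add(680, T), -1)) = Mul(Add(-22120, Pow(Add(Mul(-2, -5), 13419), -1)), Pow(Add(680, Rational(11913, 27604)), -1)) = Mul(Add(-22120, Pow(Add(10, 13419), -1)), Pow(Rational(18782633, 27604), -1)) = Mul(Add(-22120, Pow(13429, -1)), Rational(27604, 18782633)) = Mul(Add(-22120, Rational(1, 13429)), Rational(27604, 18782633)) = Mul(Rational(-297049479, 13429), Rational(27604, 18782633)) = Rational(-8199753818316, 252231978557)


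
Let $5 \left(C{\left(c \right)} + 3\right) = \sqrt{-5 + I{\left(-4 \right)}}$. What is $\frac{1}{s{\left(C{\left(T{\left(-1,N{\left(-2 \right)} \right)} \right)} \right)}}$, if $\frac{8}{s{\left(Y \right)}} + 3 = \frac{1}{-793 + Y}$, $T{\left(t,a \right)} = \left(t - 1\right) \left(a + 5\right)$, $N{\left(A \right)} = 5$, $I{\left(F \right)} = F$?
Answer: $- \frac{47541127}{126723272} - \frac{15 i}{126723272} \approx -0.37516 - 1.1837 \cdot 10^{-7} i$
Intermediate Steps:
$T{\left(t,a \right)} = \left(-1 + t\right) \left(5 + a\right)$
$C{\left(c \right)} = -3 + \frac{3 i}{5}$ ($C{\left(c \right)} = -3 + \frac{\sqrt{-5 - 4}}{5} = -3 + \frac{\sqrt{-9}}{5} = -3 + \frac{3 i}{5}$)
$s{\left(Y \right)} = \frac{8}{-3 + \frac{1}{-793 + Y}}$
$\frac{1}{s{\left(C{\left(T{\left(-1,N{\left(-2 \right)} \right)} \right)} \right)}} = \frac{1}{8 \frac{1}{-2380 + 3 \left(-3 + \frac{3 i}{5}\right)} \left(793 - \left(-3 + \frac{3 i}{5}\right)\right)} = \frac{1}{8 \frac{1}{-2380 - \left(9 - \frac{9 i}{5}\right)} \left(793 + \left(3 - \frac{3 i}{5}\right)\right)} = \frac{1}{8 \frac{1}{-2389 + \frac{9 i}{5}} \left(796 - \frac{3 i}{5}\right)} = \frac{1}{8 \frac{25 \left(-2389 - \frac{9 i}{5}\right)}{142683106} \left(796 - \frac{3 i}{5}\right)} = \frac{1}{\frac{100}{71341553} \left(-2389 - \frac{9 i}{5}\right) \left(796 - \frac{3 i}{5}\right)} = \frac{25 \left(-2389 + \frac{9 i}{5}\right) \left(796 + \frac{3 i}{5}\right)}{126723272}$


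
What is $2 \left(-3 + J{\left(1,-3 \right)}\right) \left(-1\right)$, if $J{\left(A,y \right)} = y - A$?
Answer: $14$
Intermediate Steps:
$2 \left(-3 + J{\left(1,-3 \right)}\right) \left(-1\right) = 2 \left(-3 - 4\right) \left(-1\right) = 2 \left(\left(-7\right) \left(-1\right)\right) = 2 \cdot 7 = 14$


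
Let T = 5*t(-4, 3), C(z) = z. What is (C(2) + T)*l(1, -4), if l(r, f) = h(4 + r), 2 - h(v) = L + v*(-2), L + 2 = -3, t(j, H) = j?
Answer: -306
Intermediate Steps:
L = -5 (L = -2 - 3 = -5)
h(v) = 7 + 2*v (h(v) = 2 - (-5 + v*(-2)) = 2 - (-5 - 2*v) = 2 + (5 + 2*v) = 7 + 2*v)
l(r, f) = 15 + 2*r (l(r, f) = 7 + 2*(4 + r) = 7 + (8 + 2*r) = 15 + 2*r)
T = -20 (T = 5*(-4) = -20)
(C(2) + T)*l(1, -4) = (2 - 20)*(15 + 2*1) = -18*(15 + 2) = -18*17 = -306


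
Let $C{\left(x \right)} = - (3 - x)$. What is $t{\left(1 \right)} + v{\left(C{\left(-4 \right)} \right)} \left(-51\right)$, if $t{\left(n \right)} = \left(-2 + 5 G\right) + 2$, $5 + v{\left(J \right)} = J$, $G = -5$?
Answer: $587$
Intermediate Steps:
$C{\left(x \right)} = -3 + x$
$v{\left(J \right)} = -5 + J$
$t{\left(n \right)} = -25$ ($t{\left(n \right)} = \left(-2 + 5 \left(-5\right)\right) + 2 = \left(-2 - 25\right) + 2 = -27 + 2 = -25$)
$t{\left(1 \right)} + v{\left(C{\left(-4 \right)} \right)} \left(-51\right) = -25 + \left(-5 - 7\right) \left(-51\right) = -25 - -612 = -25 + 612 = 587$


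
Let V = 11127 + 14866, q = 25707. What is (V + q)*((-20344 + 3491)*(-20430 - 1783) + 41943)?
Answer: 19356357574400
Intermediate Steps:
V = 25993
(V + q)*((-20344 + 3491)*(-20430 - 1783) + 41943) = (25993 + 25707)*((-20344 + 3491)*(-20430 - 1783) + 41943) = 51700*(-16853*(-22213) + 41943) = 51700*(374355689 + 41943) = 51700*374397632 = 19356357574400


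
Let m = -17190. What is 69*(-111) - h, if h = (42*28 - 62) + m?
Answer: 8417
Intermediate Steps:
h = -16076 (h = (42*28 - 62) - 17190 = (1176 - 62) - 17190 = 1114 - 17190 = -16076)
69*(-111) - h = 69*(-111) - 1*(-16076) = -7659 + 16076 = 8417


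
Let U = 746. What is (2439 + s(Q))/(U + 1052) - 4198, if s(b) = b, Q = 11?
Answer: -3772777/899 ≈ -4196.6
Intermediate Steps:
(2439 + s(Q))/(U + 1052) - 4198 = (2439 + 11)/(746 + 1052) - 4198 = 2450/1798 - 4198 = 2450*(1/1798) - 4198 = 1225/899 - 4198 = -3772777/899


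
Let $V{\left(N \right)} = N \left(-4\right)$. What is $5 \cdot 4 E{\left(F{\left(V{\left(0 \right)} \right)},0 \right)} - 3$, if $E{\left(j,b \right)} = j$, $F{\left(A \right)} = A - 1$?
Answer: $-23$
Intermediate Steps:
$V{\left(N \right)} = - 4 N$
$F{\left(A \right)} = -1 + A$ ($F{\left(A \right)} = A - 1 = -1 + A$)
$5 \cdot 4 E{\left(F{\left(V{\left(0 \right)} \right)},0 \right)} - 3 = 5 \cdot 4 \left(-1 - 0\right) - 3 = 20 \left(-1 + 0\right) - 3 = 20 \left(-1\right) - 3 = -20 - 3 = -23$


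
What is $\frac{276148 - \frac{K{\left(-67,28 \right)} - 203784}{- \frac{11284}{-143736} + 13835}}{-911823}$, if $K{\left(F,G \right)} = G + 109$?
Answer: $- \frac{12481292385866}{41210230993923} \approx -0.30287$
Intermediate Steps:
$K{\left(F,G \right)} = 109 + G$
$\frac{276148 - \frac{K{\left(-67,28 \right)} - 203784}{- \frac{11284}{-143736} + 13835}}{-911823} = \frac{276148 - \frac{\left(109 + 28\right) - 203784}{- \frac{11284}{-143736} + 13835}}{-911823} = \left(276148 - \frac{137 - 203784}{\left(-11284\right) \left(- \frac{1}{143736}\right) + 13835}\right) \left(- \frac{1}{911823}\right) = \left(276148 - - \frac{203647}{\frac{2821}{35934} + 13835}\right) \left(- \frac{1}{911823}\right) = \left(276148 - - \frac{203647}{\frac{497149711}{35934}}\right) \left(- \frac{1}{911823}\right) = \left(276148 - \left(-203647\right) \frac{35934}{497149711}\right) \left(- \frac{1}{911823}\right) = \left(276148 - - \frac{7317851298}{497149711}\right) \left(- \frac{1}{911823}\right) = \left(276148 + \frac{7317851298}{497149711}\right) \left(- \frac{1}{911823}\right) = \frac{137294216244526}{497149711} \left(- \frac{1}{911823}\right) = - \frac{12481292385866}{41210230993923}$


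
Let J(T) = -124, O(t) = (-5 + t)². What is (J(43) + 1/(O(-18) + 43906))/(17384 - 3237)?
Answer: -5509939/628621945 ≈ -0.0087651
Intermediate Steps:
(J(43) + 1/(O(-18) + 43906))/(17384 - 3237) = (-124 + 1/((-5 - 18)² + 43906))/(17384 - 3237) = (-124 + 1/((-23)² + 43906))/14147 = (-124 + 1/(529 + 43906))*(1/14147) = (-124 + 1/44435)*(1/14147) = -5509939/44435*1/14147 = -5509939/628621945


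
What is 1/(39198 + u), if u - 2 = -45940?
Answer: -1/6740 ≈ -0.00014837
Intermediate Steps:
u = -45938 (u = 2 - 45940 = -45938)
1/(39198 + u) = 1/(39198 - 45938) = 1/(-6740) = -1/6740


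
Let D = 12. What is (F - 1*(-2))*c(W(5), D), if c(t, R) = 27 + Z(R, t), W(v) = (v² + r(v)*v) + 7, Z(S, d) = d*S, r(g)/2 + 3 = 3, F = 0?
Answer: 822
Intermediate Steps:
r(g) = 0 (r(g) = -6 + 2*3 = -6 + 6 = 0)
Z(S, d) = S*d
W(v) = 7 + v² (W(v) = (v² + 0*v) + 7 = (v² + 0) + 7 = v² + 7 = 7 + v²)
c(t, R) = 27 + R*t
(F - 1*(-2))*c(W(5), D) = (0 - 1*(-2))*(27 + 12*(7 + 5²)) = (0 + 2)*(27 + 12*(7 + 25)) = 2*(27 + 12*32) = 2*(27 + 384) = 2*411 = 822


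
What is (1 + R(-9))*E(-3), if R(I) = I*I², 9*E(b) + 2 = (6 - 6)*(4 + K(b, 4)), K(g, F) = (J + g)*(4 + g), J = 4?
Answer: 1456/9 ≈ 161.78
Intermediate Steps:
K(g, F) = (4 + g)² (K(g, F) = (4 + g)*(4 + g) = (4 + g)²)
E(b) = -2/9 (E(b) = -2/9 + ((6 - 6)*(4 + (16 + b² + 8*b)))/9 = -2/9 + (0*(20 + b² + 8*b))/9 = -2/9 + (⅑)*0 = -2/9 + 0 = -2/9)
R(I) = I³
(1 + R(-9))*E(-3) = (1 + (-9)³)*(-2/9) = (1 - 729)*(-2/9) = -728*(-2/9) = 1456/9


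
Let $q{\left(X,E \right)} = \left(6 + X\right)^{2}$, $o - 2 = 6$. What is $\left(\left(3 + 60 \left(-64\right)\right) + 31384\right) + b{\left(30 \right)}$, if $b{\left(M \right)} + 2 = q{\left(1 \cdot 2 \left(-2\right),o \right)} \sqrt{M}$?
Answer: $27545 + 4 \sqrt{30} \approx 27567.0$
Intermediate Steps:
$o = 8$ ($o = 2 + 6 = 8$)
$b{\left(M \right)} = -2 + 4 \sqrt{M}$ ($b{\left(M \right)} = -2 + \left(6 + 1 \cdot 2 \left(-2\right)\right)^{2} \sqrt{M} = -2 + \left(6 + 2 \left(-2\right)\right)^{2} \sqrt{M} = -2 + \left(6 - 4\right)^{2} \sqrt{M} = -2 + 2^{2} \sqrt{M} = -2 + 4 \sqrt{M}$)
$\left(\left(3 + 60 \left(-64\right)\right) + 31384\right) + b{\left(30 \right)} = \left(\left(3 + 60 \left(-64\right)\right) + 31384\right) - \left(2 - 4 \sqrt{30}\right) = \left(\left(3 - 3840\right) + 31384\right) - \left(2 - 4 \sqrt{30}\right) = \left(-3837 + 31384\right) - \left(2 - 4 \sqrt{30}\right) = 27547 - \left(2 - 4 \sqrt{30}\right) = 27545 + 4 \sqrt{30}$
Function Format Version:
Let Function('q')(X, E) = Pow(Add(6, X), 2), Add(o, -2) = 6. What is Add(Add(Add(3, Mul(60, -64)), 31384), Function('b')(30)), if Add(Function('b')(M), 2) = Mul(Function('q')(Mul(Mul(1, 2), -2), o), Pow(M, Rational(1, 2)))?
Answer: Add(27545, Mul(4, Pow(30, Rational(1, 2)))) ≈ 27567.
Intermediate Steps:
o = 8 (o = Add(2, 6) = 8)
Function('b')(M) = Add(-2, Mul(4, Pow(M, Rational(1, 2)))) (Function('b')(M) = Add(-2, Mul(Pow(Add(6, Mul(Mul(1, 2), -2)), 2), Pow(M, Rational(1, 2)))) = Add(-2, Mul(Pow(Add(6, Mul(2, -2)), 2), Pow(M, Rational(1, 2)))) = Add(-2, Mul(Pow(Add(6, -4), 2), Pow(M, Rational(1, 2)))) = Add(-2, Mul(Pow(2, 2), Pow(M, Rational(1, 2)))) = Add(-2, Mul(4, Pow(M, Rational(1, 2)))))
Add(Add(Add(3, Mul(60, -64)), 31384), Function('b')(30)) = Add(Add(Add(3, Mul(60, -64)), 31384), Add(-2, Mul(4, Pow(30, Rational(1, 2))))) = Add(Add(Add(3, -3840), 31384), Add(-2, Mul(4, Pow(30, Rational(1, 2))))) = Add(Add(-3837, 31384), Add(-2, Mul(4, Pow(30, Rational(1, 2))))) = Add(27547, Add(-2, Mul(4, Pow(30, Rational(1, 2))))) = Add(27545, Mul(4, Pow(30, Rational(1, 2))))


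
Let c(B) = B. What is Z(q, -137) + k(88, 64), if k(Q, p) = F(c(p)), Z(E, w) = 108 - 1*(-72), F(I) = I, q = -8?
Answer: 244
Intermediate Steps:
Z(E, w) = 180 (Z(E, w) = 108 + 72 = 180)
k(Q, p) = p
Z(q, -137) + k(88, 64) = 180 + 64 = 244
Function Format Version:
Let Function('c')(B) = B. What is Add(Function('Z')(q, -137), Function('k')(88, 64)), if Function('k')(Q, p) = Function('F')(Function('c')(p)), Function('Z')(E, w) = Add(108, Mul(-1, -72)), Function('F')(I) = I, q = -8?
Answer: 244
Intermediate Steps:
Function('Z')(E, w) = 180 (Function('Z')(E, w) = Add(108, 72) = 180)
Function('k')(Q, p) = p
Add(Function('Z')(q, -137), Function('k')(88, 64)) = Add(180, 64) = 244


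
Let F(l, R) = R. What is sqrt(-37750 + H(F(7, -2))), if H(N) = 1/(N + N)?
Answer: I*sqrt(151001)/2 ≈ 194.29*I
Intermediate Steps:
H(N) = 1/(2*N)
sqrt(-37750 + H(F(7, -2))) = sqrt(-37750 + (1/2)/(-2)) = sqrt(-37750 + (1/2)*(-1/2)) = sqrt(-37750 - 1/4) = sqrt(-151001/4) = I*sqrt(151001)/2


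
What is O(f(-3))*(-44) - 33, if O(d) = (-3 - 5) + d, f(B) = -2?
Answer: 407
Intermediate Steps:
O(d) = -8 + d
O(f(-3))*(-44) - 33 = (-8 - 2)*(-44) - 33 = -10*(-44) - 33 = 440 - 33 = 407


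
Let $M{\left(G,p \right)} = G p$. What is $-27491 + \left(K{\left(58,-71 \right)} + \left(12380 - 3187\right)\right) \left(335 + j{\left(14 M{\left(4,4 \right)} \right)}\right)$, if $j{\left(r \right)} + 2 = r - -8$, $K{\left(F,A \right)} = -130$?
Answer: $5093104$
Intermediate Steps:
$j{\left(r \right)} = 6 + r$ ($j{\left(r \right)} = -2 + \left(r - -8\right) = -2 + \left(r + 8\right) = -2 + \left(8 + r\right) = 6 + r$)
$-27491 + \left(K{\left(58,-71 \right)} + \left(12380 - 3187\right)\right) \left(335 + j{\left(14 M{\left(4,4 \right)} \right)}\right) = -27491 + \left(-130 + \left(12380 - 3187\right)\right) \left(335 + \left(6 + 14 \cdot 4 \cdot 4\right)\right) = -27491 + \left(-130 + \left(12380 - 3187\right)\right) \left(335 + \left(6 + 14 \cdot 16\right)\right) = -27491 + \left(-130 + 9193\right) \left(335 + \left(6 + 224\right)\right) = -27491 + 9063 \left(335 + 230\right) = -27491 + 9063 \cdot 565 = -27491 + 5120595 = 5093104$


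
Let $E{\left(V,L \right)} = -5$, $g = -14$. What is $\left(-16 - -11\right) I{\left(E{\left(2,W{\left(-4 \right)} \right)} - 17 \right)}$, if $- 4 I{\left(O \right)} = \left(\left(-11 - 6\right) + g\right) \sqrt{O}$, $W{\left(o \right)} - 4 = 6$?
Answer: $- \frac{155 i \sqrt{22}}{4} \approx - 181.75 i$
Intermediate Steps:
$W{\left(o \right)} = 10$ ($W{\left(o \right)} = 4 + 6 = 10$)
$I{\left(O \right)} = \frac{31 \sqrt{O}}{4}$ ($I{\left(O \right)} = - \frac{\left(\left(-11 - 6\right) - 14\right) \sqrt{O}}{4} = - \frac{\left(-17 - 14\right) \sqrt{O}}{4} = - \frac{\left(-31\right) \sqrt{O}}{4} = \frac{31 \sqrt{O}}{4}$)
$\left(-16 - -11\right) I{\left(E{\left(2,W{\left(-4 \right)} \right)} - 17 \right)} = \left(-16 - -11\right) \frac{31 \sqrt{-5 - 17}}{4} = \left(-16 + 11\right) \frac{31 \sqrt{-22}}{4} = - 5 \frac{31 i \sqrt{22}}{4} = - \frac{155 i \sqrt{22}}{4}$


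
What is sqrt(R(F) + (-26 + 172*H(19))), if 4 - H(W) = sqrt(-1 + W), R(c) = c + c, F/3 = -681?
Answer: 2*sqrt(-856 - 129*sqrt(2)) ≈ 64.449*I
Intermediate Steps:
F = -2043 (F = 3*(-681) = -2043)
R(c) = 2*c
H(W) = 4 - sqrt(-1 + W)
sqrt(R(F) + (-26 + 172*H(19))) = sqrt(2*(-2043) + (-26 + 172*(4 - sqrt(-1 + 19)))) = sqrt(-4086 + (-26 + 172*(4 - sqrt(18)))) = sqrt(-4086 + (-26 + 172*(4 - 3*sqrt(2)))) = sqrt(-4086 + (-26 + (688 - 516*sqrt(2)))) = sqrt(-4086 + (662 - 516*sqrt(2))) = sqrt(-3424 - 516*sqrt(2))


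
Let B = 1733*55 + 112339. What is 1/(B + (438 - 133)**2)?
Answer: 1/300679 ≈ 3.3258e-6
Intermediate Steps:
B = 207654 (B = 95315 + 112339 = 207654)
1/(B + (438 - 133)**2) = 1/(207654 + (438 - 133)**2) = 1/(207654 + 305**2) = 1/(207654 + 93025) = 1/300679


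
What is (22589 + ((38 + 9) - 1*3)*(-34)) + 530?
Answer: 21623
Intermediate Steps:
(22589 + ((38 + 9) - 1*3)*(-34)) + 530 = (22589 + (47 - 3)*(-34)) + 530 = (22589 + 44*(-34)) + 530 = (22589 - 1496) + 530 = 21093 + 530 = 21623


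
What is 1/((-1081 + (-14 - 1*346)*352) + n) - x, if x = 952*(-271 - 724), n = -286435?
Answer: 392380908639/414236 ≈ 9.4724e+5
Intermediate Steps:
x = -947240 (x = 952*(-995) = -947240)
1/((-1081 + (-14 - 1*346)*352) + n) - x = 1/((-1081 + (-14 - 1*346)*352) - 286435) - 1*(-947240) = 1/((-1081 + (-14 - 346)*352) - 286435) + 947240 = 1/((-1081 - 360*352) - 286435) + 947240 = 1/((-1081 - 126720) - 286435) + 947240 = 1/(-127801 - 286435) + 947240 = 1/(-414236) + 947240 = -1/414236 + 947240 = 392380908639/414236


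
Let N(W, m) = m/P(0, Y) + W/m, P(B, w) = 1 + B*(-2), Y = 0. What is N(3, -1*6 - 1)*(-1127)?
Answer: 8372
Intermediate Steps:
P(B, w) = 1 - 2*B
N(W, m) = m + W/m (N(W, m) = m/(1 - 2*0) + W/m = m/(1 + 0) + W/m = m/1 + W/m = m*1 + W/m = m + W/m)
N(3, -1*6 - 1)*(-1127) = ((-1*6 - 1) + 3/(-1*6 - 1))*(-1127) = ((-6 - 1) + 3/(-6 - 1))*(-1127) = (-7 + 3/(-7))*(-1127) = (-7 + 3*(-⅐))*(-1127) = (-7 - 3/7)*(-1127) = -52/7*(-1127) = 8372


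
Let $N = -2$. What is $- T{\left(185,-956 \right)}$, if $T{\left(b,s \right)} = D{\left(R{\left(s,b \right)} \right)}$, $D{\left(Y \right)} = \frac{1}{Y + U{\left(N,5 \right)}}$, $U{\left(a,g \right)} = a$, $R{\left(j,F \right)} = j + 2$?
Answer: $\frac{1}{956} \approx 0.001046$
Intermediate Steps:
$R{\left(j,F \right)} = 2 + j$
$D{\left(Y \right)} = \frac{1}{-2 + Y}$ ($D{\left(Y \right)} = \frac{1}{Y - 2} = \frac{1}{-2 + Y}$)
$T{\left(b,s \right)} = \frac{1}{s}$ ($T{\left(b,s \right)} = \frac{1}{-2 + \left(2 + s\right)} = \frac{1}{s}$)
$- T{\left(185,-956 \right)} = - \frac{1}{-956} = \left(-1\right) \left(- \frac{1}{956}\right) = \frac{1}{956}$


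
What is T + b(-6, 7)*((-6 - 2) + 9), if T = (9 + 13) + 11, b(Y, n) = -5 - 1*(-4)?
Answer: 32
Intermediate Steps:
b(Y, n) = -1 (b(Y, n) = -5 + 4 = -1)
T = 33 (T = 22 + 11 = 33)
T + b(-6, 7)*((-6 - 2) + 9) = 33 - ((-6 - 2) + 9) = 33 - (-8 + 9) = 33 - 1*1 = 33 - 1 = 32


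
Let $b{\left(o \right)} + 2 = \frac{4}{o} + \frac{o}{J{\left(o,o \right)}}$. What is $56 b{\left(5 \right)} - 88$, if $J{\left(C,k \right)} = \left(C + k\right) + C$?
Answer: $- \frac{2048}{15} \approx -136.53$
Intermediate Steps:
$J{\left(C,k \right)} = k + 2 C$
$b{\left(o \right)} = - \frac{5}{3} + \frac{4}{o}$ ($b{\left(o \right)} = -2 + \left(\frac{4}{o} + \frac{o}{o + 2 o}\right) = -2 + \left(\frac{4}{o} + \frac{o}{3 o}\right) = -2 + \left(\frac{4}{o} + o \frac{1}{3 o}\right) = -2 + \left(\frac{4}{o} + \frac{1}{3}\right) = -2 + \left(\frac{1}{3} + \frac{4}{o}\right) = - \frac{5}{3} + \frac{4}{o}$)
$56 b{\left(5 \right)} - 88 = 56 \left(- \frac{5}{3} + \frac{4}{5}\right) - 88 = 56 \left(- \frac{13}{15}\right) - 88 = - \frac{728}{15} - 88 = - \frac{2048}{15}$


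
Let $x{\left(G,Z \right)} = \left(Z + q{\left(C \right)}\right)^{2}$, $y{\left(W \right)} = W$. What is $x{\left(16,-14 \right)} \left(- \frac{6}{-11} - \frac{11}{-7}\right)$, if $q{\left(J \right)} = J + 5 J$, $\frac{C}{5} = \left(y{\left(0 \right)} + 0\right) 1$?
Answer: $\frac{4564}{11} \approx 414.91$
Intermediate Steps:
$C = 0$ ($C = 5 \left(0 + 0\right) 1 = 5 \cdot 0 \cdot 1 = 5 \cdot 0 = 0$)
$q{\left(J \right)} = 6 J$
$x{\left(G,Z \right)} = Z^{2}$ ($x{\left(G,Z \right)} = \left(Z + 6 \cdot 0\right)^{2} = \left(Z + 0\right)^{2} = Z^{2}$)
$x{\left(16,-14 \right)} \left(- \frac{6}{-11} - \frac{11}{-7}\right) = \left(-14\right)^{2} \left(- \frac{6}{-11} - \frac{11}{-7}\right) = 196 \left(\left(-6\right) \left(- \frac{1}{11}\right) - - \frac{11}{7}\right) = 196 \left(\frac{6}{11} + \frac{11}{7}\right) = 196 \cdot \frac{163}{77} = \frac{4564}{11}$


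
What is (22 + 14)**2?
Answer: 1296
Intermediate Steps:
(22 + 14)**2 = 36**2 = 1296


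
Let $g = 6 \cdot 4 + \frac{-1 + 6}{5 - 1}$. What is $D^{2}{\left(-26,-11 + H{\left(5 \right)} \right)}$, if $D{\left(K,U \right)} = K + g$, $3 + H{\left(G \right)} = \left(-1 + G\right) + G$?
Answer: $\frac{9}{16} \approx 0.5625$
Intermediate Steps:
$g = \frac{101}{4}$ ($g = 24 + \frac{5}{4} = \frac{101}{4} \approx 25.25$)
$H{\left(G \right)} = -4 + 2 G$ ($H{\left(G \right)} = -3 + \left(\left(-1 + G\right) + G\right) = -3 + \left(-1 + 2 G\right) = -4 + 2 G$)
$D{\left(K,U \right)} = \frac{101}{4} + K$ ($D{\left(K,U \right)} = K + \frac{101}{4} = \frac{101}{4} + K$)
$D^{2}{\left(-26,-11 + H{\left(5 \right)} \right)} = \left(\frac{101}{4} - 26\right)^{2} = \left(- \frac{3}{4}\right)^{2} = \frac{9}{16}$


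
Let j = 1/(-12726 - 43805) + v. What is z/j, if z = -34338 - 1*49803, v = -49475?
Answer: 4756574871/2796871226 ≈ 1.7007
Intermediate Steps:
z = -84141 (z = -34338 - 49803 = -84141)
j = -2796871226/56531 (j = 1/(-12726 - 43805) - 49475 = 1/(-56531) - 49475 = -1/56531 - 49475 = -2796871226/56531 ≈ -49475.)
z/j = -84141/(-2796871226/56531) = -84141*(-56531/2796871226) = 4756574871/2796871226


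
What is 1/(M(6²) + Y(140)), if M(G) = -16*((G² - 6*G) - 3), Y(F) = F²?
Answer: 1/2368 ≈ 0.00042230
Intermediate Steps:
M(G) = 48 - 16*G² + 96*G (M(G) = -16*(-3 + G² - 6*G) = 48 - 16*G² + 96*G)
1/(M(6²) + Y(140)) = 1/((48 - 16*(6²)² + 96*6²) + 140²) = 1/((48 - 16*36² + 96*36) + 19600) = 1/((48 - 16*1296 + 3456) + 19600) = 1/((48 - 20736 + 3456) + 19600) = 1/(-17232 + 19600) = 1/2368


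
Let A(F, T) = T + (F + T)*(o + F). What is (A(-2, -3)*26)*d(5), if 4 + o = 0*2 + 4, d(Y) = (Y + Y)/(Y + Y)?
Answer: 182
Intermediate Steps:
d(Y) = 1 (d(Y) = (2*Y)/((2*Y)) = (2*Y)*(1/(2*Y)) = 1)
o = 0 (o = -4 + (0*2 + 4) = -4 + (0 + 4) = -4 + 4 = 0)
A(F, T) = T + F*(F + T) (A(F, T) = T + (F + T)*(0 + F) = T + (F + T)*F = T + F*(F + T))
(A(-2, -3)*26)*d(5) = ((-3 + (-2)² - 2*(-3))*26)*1 = ((-3 + 4 + 6)*26)*1 = (7*26)*1 = 182*1 = 182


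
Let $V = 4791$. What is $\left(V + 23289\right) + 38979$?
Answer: $67059$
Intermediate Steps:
$\left(V + 23289\right) + 38979 = \left(4791 + 23289\right) + 38979 = 28080 + 38979 = 67059$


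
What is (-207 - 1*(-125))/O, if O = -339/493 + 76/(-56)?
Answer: 565964/14113 ≈ 40.102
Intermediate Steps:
O = -14113/6902 (O = -339*1/493 + 76*(-1/56) = -339/493 - 19/14 = -14113/6902 ≈ -2.0448)
(-207 - 1*(-125))/O = (-207 - 1*(-125))/(-14113/6902) = (-207 + 125)*(-6902/14113) = -82*(-6902/14113) = 565964/14113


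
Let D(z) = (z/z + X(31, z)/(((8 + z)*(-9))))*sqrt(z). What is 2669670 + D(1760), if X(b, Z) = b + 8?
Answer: 2669670 + 407*sqrt(110)/102 ≈ 2.6697e+6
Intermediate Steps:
X(b, Z) = 8 + b
D(z) = sqrt(z)*(1 + 39/(-72 - 9*z)) (D(z) = (z/z + (8 + 31)/(((8 + z)*(-9))))*sqrt(z) = (1 + 39/(-72 - 9*z))*sqrt(z) = sqrt(z)*(1 + 39/(-72 - 9*z)))
2669670 + D(1760) = 2669670 + sqrt(1760)*(11/3 + 1760)/(8 + 1760) = 2669670 + (4*sqrt(110))*(5291/3)/1768 = 2669670 + (4*sqrt(110))*(1/1768)*(5291/3) = 2669670 + 407*sqrt(110)/102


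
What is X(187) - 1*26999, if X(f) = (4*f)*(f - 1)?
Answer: 112129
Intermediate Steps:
X(f) = 4*f*(-1 + f) (X(f) = (4*f)*(-1 + f) = 4*f*(-1 + f))
X(187) - 1*26999 = 4*187*(-1 + 187) - 1*26999 = 4*187*186 - 26999 = 139128 - 26999 = 112129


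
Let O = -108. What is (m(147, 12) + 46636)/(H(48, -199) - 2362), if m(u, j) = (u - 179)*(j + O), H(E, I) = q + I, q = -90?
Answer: -49708/2651 ≈ -18.751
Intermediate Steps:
H(E, I) = -90 + I
m(u, j) = (-179 + u)*(-108 + j) (m(u, j) = (u - 179)*(j - 108) = (-179 + u)*(-108 + j))
(m(147, 12) + 46636)/(H(48, -199) - 2362) = ((19332 - 179*12 - 108*147 + 12*147) + 46636)/((-90 - 199) - 2362) = ((19332 - 2148 - 15876 + 1764) + 46636)/(-289 - 2362) = (3072 + 46636)/(-2651) = 49708*(-1/2651) = -49708/2651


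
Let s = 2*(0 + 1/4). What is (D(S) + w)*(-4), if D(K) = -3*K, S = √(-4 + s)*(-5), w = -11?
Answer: 44 - 30*I*√14 ≈ 44.0 - 112.25*I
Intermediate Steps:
s = ½ (s = 2*(0 + ¼) = 2*(¼) = ½ ≈ 0.50000)
S = -5*I*√14/2 (S = √(-4 + ½)*(-5) = √(-7/2)*(-5) = (I*√14/2)*(-5) = -5*I*√14/2 ≈ -9.3541*I)
(D(S) + w)*(-4) = (-(-15)*I*√14/2 - 11)*(-4) = (15*I*√14/2 - 11)*(-4) = (-11 + 15*I*√14/2)*(-4) = 44 - 30*I*√14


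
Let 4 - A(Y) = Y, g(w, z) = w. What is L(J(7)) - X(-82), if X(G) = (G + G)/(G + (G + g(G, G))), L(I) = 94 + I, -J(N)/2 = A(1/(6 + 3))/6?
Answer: 2485/27 ≈ 92.037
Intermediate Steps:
A(Y) = 4 - Y
J(N) = -35/27 (J(N) = -2*(4 - 1/(6 + 3))/6 = -2*(4 - 1/9)/6 = -2*(4 - 1*⅑)/6 = -2*(4 - ⅑)/6 = -70/(9*6) = -2*35/54 = -35/27)
X(G) = ⅔ (X(G) = (G + G)/(G + (G + G)) = (2*G)/(G + 2*G) = (2*G)/((3*G)) = (2*G)*(1/(3*G)) = ⅔)
L(J(7)) - X(-82) = (94 - 35/27) - 1*⅔ = 2503/27 - ⅔ = 2485/27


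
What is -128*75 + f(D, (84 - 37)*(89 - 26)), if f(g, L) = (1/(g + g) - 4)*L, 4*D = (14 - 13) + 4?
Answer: -101298/5 ≈ -20260.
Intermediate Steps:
D = 5/4 (D = ((14 - 13) + 4)/4 = (1 + 4)/4 = (¼)*5 = 5/4 ≈ 1.2500)
f(g, L) = L*(-4 + 1/(2*g)) (f(g, L) = (1/(2*g) - 4)*L = (-4 + 1/(2*g))*L = L*(-4 + 1/(2*g)))
-128*75 + f(D, (84 - 37)*(89 - 26)) = -128*75 + (-4*(84 - 37)*(89 - 26) + ((84 - 37)*(89 - 26))/(2*(5/4))) = -9600 + (-188*63 + (½)*(47*63)*(⅘)) = -9600 + (-4*2961 + (½)*2961*(⅘)) = -9600 + (-11844 + 5922/5) = -9600 - 53298/5 = -101298/5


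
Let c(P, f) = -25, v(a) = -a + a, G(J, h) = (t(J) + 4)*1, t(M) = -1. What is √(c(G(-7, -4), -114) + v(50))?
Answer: 5*I ≈ 5.0*I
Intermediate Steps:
G(J, h) = 3 (G(J, h) = (-1 + 4)*1 = 3*1 = 3)
v(a) = 0
√(c(G(-7, -4), -114) + v(50)) = √(-25 + 0) = √(-25) = 5*I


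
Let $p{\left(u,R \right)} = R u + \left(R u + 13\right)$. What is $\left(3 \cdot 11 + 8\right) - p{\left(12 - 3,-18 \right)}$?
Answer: $352$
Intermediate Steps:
$p{\left(u,R \right)} = 13 + 2 R u$ ($p{\left(u,R \right)} = R u + \left(13 + R u\right) = 13 + 2 R u$)
$\left(3 \cdot 11 + 8\right) - p{\left(12 - 3,-18 \right)} = \left(3 \cdot 11 + 8\right) - \left(13 + 2 \left(-18\right) \left(12 - 3\right)\right) = \left(33 + 8\right) - \left(13 + 2 \left(-18\right) 9\right) = 41 - \left(13 - 324\right) = 41 - -311 = 41 + 311 = 352$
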